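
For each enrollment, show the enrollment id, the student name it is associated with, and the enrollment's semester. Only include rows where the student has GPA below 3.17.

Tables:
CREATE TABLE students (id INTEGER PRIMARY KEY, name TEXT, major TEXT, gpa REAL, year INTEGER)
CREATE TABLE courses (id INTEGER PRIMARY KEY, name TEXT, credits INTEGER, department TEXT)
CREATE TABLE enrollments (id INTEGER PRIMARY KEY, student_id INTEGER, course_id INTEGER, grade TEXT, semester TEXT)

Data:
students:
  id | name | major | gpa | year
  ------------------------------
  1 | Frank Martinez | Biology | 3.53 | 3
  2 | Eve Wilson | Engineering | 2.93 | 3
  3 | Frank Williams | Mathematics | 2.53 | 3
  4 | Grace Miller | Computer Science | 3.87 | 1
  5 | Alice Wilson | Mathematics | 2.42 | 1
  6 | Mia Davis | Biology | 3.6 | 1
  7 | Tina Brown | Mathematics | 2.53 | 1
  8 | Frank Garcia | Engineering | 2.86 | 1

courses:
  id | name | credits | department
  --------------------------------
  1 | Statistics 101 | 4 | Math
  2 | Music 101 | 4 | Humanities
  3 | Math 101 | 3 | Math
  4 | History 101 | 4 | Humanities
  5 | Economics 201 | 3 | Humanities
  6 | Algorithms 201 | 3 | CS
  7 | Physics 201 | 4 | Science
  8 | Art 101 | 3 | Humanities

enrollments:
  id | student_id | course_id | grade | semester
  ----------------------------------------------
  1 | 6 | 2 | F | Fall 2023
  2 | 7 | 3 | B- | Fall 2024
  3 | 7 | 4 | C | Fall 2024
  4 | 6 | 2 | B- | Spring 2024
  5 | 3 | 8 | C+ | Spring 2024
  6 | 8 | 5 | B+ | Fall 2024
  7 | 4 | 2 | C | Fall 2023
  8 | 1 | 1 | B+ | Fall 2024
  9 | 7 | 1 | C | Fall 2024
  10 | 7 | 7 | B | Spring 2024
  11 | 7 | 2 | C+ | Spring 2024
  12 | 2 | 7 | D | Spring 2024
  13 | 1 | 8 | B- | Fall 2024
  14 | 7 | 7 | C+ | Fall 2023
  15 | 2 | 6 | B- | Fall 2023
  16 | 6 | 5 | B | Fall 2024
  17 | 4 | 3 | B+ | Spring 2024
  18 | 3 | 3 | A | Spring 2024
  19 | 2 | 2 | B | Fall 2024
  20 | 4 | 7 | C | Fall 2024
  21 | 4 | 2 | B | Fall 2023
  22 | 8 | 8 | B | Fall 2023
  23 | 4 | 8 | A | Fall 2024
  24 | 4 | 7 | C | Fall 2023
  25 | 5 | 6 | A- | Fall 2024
SELECT c.id, p.name AS student, c.semester FROM enrollments c JOIN students p ON c.student_id = p.id WHERE p.gpa < 3.17

Execution result:
id | student | semester
2 | Tina Brown | Fall 2024
3 | Tina Brown | Fall 2024
5 | Frank Williams | Spring 2024
6 | Frank Garcia | Fall 2024
9 | Tina Brown | Fall 2024
10 | Tina Brown | Spring 2024
11 | Tina Brown | Spring 2024
12 | Eve Wilson | Spring 2024
14 | Tina Brown | Fall 2023
15 | Eve Wilson | Fall 2023
18 | Frank Williams | Spring 2024
19 | Eve Wilson | Fall 2024
22 | Frank Garcia | Fall 2023
25 | Alice Wilson | Fall 2024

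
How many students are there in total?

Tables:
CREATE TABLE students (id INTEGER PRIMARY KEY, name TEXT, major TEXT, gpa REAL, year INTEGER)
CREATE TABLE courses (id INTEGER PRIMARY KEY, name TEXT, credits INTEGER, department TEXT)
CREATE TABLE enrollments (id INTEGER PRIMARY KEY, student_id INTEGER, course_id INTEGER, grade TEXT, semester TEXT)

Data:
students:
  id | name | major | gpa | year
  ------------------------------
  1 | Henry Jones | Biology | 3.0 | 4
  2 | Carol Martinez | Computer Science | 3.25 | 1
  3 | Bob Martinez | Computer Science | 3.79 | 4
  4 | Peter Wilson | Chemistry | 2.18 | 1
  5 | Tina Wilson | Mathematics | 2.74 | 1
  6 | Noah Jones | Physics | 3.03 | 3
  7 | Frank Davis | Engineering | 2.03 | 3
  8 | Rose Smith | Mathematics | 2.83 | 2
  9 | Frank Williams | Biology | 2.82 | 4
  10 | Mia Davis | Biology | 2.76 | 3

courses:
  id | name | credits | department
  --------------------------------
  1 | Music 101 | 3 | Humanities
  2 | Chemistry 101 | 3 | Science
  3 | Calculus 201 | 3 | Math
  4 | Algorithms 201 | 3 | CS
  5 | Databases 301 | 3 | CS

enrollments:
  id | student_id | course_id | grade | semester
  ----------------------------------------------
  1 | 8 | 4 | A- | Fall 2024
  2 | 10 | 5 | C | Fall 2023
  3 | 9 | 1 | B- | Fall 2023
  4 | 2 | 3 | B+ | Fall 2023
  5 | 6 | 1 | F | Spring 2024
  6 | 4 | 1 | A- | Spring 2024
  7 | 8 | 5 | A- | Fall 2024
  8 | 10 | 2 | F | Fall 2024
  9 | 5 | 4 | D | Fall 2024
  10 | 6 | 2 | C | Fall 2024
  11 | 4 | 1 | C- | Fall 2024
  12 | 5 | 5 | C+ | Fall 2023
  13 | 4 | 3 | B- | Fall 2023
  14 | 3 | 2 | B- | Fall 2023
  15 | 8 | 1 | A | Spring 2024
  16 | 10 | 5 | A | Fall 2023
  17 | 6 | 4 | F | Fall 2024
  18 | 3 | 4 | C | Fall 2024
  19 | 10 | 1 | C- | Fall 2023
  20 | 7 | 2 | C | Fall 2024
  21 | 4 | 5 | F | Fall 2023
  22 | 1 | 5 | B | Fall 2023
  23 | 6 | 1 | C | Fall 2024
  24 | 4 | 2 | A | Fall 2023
SELECT COUNT(*) FROM students

Execution result:
10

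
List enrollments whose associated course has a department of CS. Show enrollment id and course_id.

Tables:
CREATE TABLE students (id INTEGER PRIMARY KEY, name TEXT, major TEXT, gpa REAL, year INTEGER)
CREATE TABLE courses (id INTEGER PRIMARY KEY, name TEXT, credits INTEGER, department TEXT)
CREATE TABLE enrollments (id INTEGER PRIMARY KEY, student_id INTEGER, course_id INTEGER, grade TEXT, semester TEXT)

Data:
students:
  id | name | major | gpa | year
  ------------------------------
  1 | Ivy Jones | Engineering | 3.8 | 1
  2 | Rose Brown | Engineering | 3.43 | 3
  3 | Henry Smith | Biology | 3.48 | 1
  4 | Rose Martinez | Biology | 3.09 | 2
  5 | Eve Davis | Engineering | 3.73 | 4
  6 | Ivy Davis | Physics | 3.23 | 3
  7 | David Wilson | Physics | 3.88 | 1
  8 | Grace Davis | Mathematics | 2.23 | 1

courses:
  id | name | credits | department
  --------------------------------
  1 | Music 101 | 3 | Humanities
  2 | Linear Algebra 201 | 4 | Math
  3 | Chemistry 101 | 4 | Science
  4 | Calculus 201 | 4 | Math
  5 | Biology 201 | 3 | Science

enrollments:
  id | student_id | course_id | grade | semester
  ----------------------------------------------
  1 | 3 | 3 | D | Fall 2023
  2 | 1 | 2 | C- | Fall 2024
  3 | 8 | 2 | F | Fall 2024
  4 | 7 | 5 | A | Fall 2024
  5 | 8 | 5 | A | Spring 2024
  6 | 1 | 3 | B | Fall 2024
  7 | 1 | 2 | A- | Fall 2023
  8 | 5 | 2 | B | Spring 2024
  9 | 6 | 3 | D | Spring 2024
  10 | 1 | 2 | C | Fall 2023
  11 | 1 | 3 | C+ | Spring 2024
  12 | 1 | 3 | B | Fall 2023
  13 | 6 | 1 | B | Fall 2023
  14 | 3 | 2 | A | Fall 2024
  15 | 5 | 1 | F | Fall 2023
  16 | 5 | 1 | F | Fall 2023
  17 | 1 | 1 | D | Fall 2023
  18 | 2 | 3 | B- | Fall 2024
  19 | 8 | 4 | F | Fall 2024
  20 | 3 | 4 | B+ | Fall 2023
SELECT id, course_id FROM enrollments WHERE course_id IN (SELECT id FROM courses WHERE department = 'CS')

Execution result:
(no rows)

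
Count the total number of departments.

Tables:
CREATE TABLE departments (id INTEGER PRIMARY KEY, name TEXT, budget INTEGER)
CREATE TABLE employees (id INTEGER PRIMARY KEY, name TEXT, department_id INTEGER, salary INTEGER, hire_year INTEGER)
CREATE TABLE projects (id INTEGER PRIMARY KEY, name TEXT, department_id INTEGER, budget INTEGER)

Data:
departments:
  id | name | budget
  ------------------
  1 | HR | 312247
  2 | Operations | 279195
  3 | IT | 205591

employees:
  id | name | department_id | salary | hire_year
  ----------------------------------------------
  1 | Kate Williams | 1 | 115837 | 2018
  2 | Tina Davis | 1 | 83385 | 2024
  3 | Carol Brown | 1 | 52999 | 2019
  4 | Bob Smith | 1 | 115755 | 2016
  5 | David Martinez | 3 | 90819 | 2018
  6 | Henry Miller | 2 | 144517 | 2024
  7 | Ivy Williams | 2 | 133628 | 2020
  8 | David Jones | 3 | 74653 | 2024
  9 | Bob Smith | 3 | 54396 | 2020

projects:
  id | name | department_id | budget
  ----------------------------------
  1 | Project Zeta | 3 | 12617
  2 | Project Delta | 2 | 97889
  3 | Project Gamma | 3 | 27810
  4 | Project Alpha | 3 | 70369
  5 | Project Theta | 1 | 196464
SELECT COUNT(*) FROM departments

Execution result:
3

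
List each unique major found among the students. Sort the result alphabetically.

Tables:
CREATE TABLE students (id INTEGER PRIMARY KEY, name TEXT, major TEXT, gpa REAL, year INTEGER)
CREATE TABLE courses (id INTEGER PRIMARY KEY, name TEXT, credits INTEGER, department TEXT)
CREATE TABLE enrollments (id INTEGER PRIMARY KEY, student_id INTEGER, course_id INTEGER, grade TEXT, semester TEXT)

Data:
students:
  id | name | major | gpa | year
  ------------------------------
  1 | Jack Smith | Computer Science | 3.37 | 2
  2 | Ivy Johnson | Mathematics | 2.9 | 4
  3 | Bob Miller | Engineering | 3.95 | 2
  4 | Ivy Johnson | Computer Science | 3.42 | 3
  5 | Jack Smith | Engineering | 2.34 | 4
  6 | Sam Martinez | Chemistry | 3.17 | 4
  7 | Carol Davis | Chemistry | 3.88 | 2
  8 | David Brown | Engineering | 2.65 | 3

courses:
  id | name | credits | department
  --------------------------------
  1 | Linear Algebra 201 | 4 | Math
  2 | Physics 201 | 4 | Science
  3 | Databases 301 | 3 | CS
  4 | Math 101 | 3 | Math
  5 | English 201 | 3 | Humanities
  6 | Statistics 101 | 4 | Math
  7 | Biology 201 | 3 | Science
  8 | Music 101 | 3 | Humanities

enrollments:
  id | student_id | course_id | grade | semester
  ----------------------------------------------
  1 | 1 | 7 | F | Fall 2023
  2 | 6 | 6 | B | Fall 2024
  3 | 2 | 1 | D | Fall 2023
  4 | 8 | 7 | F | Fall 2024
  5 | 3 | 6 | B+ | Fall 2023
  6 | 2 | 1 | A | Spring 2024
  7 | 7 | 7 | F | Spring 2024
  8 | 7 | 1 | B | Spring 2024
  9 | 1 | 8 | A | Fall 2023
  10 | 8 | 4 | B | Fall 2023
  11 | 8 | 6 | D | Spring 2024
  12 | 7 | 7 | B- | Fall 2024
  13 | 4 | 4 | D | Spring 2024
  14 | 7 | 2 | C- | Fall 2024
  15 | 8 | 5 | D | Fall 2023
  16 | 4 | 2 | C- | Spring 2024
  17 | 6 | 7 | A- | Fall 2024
SELECT DISTINCT major FROM students ORDER BY major

Execution result:
major
Chemistry
Computer Science
Engineering
Mathematics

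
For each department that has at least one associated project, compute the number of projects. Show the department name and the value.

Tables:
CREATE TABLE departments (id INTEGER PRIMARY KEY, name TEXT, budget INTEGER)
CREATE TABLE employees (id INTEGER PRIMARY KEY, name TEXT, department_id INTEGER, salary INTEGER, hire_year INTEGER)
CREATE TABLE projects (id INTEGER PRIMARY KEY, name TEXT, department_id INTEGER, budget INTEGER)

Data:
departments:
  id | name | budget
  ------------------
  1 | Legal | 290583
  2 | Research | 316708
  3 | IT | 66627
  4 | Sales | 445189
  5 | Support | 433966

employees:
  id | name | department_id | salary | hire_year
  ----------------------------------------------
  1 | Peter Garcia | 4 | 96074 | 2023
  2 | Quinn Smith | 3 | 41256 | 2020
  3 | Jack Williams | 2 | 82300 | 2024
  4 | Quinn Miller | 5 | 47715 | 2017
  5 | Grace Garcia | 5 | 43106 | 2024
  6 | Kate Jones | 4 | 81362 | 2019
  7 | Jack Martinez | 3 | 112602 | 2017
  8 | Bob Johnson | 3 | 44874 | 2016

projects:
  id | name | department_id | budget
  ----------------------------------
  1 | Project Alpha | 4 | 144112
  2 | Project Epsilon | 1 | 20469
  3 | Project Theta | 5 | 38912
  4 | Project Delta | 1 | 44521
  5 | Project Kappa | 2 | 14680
SELECT p.name, COUNT(*) AS n FROM projects c JOIN departments p ON c.department_id = p.id GROUP BY p.id, p.name

Execution result:
name | n
Legal | 2
Research | 1
Sales | 1
Support | 1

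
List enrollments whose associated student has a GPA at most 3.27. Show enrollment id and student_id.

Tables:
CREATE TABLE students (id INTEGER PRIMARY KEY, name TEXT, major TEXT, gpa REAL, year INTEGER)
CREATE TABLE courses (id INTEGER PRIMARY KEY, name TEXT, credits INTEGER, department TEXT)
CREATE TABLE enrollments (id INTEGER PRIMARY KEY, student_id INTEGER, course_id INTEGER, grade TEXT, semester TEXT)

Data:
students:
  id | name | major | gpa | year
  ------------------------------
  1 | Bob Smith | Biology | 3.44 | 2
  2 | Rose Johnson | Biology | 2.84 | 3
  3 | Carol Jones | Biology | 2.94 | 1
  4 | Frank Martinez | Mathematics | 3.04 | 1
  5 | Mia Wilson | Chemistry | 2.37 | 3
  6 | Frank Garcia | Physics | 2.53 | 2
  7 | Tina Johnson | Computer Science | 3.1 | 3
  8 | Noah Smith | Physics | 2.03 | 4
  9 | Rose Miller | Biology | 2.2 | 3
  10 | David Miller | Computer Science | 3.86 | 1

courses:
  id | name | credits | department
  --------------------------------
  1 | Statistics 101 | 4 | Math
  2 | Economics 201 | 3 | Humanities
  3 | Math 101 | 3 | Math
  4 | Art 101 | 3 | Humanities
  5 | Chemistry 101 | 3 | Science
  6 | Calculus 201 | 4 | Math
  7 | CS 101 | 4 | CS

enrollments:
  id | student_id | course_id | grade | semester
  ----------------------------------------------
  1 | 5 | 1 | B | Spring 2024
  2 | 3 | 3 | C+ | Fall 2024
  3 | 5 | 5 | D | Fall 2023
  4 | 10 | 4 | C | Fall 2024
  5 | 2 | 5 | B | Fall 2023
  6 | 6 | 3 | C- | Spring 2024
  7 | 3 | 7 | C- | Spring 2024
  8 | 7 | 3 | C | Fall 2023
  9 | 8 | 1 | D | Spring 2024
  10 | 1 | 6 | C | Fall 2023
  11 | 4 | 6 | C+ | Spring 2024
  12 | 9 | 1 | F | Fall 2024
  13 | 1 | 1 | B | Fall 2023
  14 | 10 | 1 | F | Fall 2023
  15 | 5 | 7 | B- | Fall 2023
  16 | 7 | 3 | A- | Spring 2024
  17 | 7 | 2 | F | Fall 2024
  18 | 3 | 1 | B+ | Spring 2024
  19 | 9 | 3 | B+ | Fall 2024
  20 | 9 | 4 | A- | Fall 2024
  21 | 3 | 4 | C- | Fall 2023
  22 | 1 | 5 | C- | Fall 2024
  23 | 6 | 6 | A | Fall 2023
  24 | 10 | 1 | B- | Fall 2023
SELECT id, student_id FROM enrollments WHERE student_id IN (SELECT id FROM students WHERE gpa <= 3.27)

Execution result:
id | student_id
1 | 5
2 | 3
3 | 5
5 | 2
6 | 6
7 | 3
8 | 7
9 | 8
11 | 4
12 | 9
15 | 5
16 | 7
17 | 7
18 | 3
19 | 9
20 | 9
21 | 3
23 | 6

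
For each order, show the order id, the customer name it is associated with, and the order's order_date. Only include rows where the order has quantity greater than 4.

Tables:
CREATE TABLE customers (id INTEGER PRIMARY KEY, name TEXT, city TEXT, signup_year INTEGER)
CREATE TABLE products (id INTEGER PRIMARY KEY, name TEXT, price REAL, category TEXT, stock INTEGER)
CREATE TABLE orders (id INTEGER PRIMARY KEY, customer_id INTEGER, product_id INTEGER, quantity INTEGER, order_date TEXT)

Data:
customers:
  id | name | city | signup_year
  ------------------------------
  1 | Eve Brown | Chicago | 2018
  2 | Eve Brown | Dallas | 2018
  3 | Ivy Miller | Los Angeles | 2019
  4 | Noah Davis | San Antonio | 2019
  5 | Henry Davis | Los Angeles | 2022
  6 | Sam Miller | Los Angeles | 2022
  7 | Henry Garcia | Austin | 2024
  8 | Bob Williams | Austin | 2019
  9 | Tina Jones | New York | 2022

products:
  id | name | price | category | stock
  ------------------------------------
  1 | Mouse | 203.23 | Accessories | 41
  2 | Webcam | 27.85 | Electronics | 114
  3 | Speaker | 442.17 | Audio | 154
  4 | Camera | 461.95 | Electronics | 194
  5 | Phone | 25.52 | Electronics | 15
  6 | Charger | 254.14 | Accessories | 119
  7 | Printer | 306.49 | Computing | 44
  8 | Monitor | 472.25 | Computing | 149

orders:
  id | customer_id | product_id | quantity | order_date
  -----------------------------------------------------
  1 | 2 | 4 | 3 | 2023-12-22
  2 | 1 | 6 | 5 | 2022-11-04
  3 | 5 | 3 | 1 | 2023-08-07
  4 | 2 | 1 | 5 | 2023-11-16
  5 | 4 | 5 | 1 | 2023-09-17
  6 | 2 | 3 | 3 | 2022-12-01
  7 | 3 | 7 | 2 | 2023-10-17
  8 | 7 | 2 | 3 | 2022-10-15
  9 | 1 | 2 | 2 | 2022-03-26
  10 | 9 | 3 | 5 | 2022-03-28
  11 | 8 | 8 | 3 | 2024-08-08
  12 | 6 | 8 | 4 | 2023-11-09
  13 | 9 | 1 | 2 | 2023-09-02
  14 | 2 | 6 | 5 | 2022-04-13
SELECT c.id, p.name AS customer, c.order_date FROM orders c JOIN customers p ON c.customer_id = p.id WHERE c.quantity > 4

Execution result:
id | customer | order_date
2 | Eve Brown | 2022-11-04
4 | Eve Brown | 2023-11-16
10 | Tina Jones | 2022-03-28
14 | Eve Brown | 2022-04-13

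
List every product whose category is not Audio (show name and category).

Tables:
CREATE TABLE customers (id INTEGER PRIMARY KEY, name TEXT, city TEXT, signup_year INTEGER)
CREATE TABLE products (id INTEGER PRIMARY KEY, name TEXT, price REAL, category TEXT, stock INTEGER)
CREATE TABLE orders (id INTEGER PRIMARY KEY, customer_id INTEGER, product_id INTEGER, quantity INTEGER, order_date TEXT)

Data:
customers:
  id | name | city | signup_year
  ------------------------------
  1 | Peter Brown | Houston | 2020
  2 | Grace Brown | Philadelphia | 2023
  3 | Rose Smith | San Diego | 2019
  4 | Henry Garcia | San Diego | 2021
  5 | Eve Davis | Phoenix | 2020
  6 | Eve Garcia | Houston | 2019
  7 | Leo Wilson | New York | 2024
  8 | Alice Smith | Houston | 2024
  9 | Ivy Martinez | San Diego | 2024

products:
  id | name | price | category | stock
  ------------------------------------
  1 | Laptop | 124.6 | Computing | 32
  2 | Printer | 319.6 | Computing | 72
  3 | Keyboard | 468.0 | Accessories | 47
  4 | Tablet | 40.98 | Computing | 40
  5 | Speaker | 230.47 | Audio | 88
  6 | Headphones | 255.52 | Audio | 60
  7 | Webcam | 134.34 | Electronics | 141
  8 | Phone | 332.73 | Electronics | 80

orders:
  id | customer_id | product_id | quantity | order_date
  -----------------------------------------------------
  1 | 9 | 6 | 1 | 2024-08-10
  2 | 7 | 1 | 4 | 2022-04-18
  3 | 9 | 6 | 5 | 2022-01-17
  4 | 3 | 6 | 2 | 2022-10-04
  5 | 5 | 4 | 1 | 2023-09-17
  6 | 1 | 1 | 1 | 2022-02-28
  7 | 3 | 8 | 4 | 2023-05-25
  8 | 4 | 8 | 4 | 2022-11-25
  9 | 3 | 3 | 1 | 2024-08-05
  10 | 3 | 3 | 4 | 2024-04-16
SELECT name, category FROM products WHERE category <> 'Audio'

Execution result:
name | category
Laptop | Computing
Printer | Computing
Keyboard | Accessories
Tablet | Computing
Webcam | Electronics
Phone | Electronics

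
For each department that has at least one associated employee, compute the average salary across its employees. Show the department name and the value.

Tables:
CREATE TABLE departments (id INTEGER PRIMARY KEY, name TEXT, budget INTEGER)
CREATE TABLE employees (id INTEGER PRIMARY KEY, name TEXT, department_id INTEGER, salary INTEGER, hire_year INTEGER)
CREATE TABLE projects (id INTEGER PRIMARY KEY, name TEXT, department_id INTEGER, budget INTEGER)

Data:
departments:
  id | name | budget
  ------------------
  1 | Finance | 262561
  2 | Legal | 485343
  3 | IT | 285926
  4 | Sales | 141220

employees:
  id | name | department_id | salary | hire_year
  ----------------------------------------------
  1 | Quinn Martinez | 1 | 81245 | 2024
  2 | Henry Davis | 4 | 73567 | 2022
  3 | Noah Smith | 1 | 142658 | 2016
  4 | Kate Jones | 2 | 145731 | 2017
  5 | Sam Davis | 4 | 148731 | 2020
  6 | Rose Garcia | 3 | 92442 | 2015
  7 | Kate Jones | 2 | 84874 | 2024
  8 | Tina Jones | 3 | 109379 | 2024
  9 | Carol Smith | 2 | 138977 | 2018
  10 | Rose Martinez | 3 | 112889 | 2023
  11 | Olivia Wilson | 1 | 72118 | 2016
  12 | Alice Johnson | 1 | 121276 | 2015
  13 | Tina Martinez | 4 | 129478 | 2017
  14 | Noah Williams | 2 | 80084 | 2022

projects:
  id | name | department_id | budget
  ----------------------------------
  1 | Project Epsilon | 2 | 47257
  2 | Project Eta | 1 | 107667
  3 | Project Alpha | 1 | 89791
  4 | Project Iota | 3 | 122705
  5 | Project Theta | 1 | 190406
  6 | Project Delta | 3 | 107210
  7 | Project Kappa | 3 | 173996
SELECT p.name, AVG(c.salary) AS avg_salary FROM employees c JOIN departments p ON c.department_id = p.id GROUP BY p.id, p.name

Execution result:
name | avg_salary
Finance | 104324.25
Legal | 112416.50
IT | 104903.33
Sales | 117258.67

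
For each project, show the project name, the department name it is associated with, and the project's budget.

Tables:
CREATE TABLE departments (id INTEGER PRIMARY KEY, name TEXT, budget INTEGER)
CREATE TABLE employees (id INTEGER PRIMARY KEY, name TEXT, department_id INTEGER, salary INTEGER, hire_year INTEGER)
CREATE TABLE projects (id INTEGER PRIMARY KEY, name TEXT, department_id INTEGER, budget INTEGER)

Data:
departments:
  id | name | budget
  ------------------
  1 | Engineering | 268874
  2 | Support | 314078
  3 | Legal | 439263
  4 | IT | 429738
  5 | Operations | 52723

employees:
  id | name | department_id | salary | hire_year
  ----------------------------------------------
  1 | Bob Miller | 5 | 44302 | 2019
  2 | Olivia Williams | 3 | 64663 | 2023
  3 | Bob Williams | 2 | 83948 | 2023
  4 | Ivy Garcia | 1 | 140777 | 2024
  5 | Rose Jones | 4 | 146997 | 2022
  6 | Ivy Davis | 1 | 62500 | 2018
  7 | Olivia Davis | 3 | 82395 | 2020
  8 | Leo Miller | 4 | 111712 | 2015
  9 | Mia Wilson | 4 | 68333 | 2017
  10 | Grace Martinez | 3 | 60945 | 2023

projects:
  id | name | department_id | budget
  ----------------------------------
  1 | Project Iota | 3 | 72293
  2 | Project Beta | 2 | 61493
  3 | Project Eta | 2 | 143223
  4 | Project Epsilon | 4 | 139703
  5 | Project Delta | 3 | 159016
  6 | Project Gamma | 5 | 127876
SELECT c.name, p.name AS department, c.budget FROM projects c JOIN departments p ON c.department_id = p.id

Execution result:
name | department | budget
Project Iota | Legal | 72293
Project Beta | Support | 61493
Project Eta | Support | 143223
Project Epsilon | IT | 139703
Project Delta | Legal | 159016
Project Gamma | Operations | 127876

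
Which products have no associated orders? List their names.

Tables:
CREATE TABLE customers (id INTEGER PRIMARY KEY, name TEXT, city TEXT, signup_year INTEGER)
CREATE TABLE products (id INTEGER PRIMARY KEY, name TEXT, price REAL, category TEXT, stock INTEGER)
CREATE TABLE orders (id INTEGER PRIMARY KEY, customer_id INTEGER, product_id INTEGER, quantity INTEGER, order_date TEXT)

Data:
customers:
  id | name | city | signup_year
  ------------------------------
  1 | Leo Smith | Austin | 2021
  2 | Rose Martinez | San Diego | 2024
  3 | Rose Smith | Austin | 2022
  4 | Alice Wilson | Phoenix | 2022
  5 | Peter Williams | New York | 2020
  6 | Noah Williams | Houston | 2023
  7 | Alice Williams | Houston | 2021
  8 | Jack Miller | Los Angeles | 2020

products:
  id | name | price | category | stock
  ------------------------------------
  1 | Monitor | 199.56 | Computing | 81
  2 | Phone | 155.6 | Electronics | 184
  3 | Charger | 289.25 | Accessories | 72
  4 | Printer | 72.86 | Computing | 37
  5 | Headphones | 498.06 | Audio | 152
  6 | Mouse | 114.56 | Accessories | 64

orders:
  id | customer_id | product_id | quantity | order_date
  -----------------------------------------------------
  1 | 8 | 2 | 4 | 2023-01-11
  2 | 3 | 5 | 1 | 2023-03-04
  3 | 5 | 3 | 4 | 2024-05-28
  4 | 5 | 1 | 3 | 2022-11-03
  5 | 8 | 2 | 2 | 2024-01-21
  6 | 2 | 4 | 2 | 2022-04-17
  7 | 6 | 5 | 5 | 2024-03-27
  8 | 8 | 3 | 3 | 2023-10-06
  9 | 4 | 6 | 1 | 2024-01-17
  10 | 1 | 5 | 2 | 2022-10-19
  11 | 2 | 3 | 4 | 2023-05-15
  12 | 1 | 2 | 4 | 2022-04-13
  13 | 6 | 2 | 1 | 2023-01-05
SELECT p.name FROM products p LEFT JOIN orders c ON c.product_id = p.id WHERE c.id IS NULL

Execution result:
(no rows)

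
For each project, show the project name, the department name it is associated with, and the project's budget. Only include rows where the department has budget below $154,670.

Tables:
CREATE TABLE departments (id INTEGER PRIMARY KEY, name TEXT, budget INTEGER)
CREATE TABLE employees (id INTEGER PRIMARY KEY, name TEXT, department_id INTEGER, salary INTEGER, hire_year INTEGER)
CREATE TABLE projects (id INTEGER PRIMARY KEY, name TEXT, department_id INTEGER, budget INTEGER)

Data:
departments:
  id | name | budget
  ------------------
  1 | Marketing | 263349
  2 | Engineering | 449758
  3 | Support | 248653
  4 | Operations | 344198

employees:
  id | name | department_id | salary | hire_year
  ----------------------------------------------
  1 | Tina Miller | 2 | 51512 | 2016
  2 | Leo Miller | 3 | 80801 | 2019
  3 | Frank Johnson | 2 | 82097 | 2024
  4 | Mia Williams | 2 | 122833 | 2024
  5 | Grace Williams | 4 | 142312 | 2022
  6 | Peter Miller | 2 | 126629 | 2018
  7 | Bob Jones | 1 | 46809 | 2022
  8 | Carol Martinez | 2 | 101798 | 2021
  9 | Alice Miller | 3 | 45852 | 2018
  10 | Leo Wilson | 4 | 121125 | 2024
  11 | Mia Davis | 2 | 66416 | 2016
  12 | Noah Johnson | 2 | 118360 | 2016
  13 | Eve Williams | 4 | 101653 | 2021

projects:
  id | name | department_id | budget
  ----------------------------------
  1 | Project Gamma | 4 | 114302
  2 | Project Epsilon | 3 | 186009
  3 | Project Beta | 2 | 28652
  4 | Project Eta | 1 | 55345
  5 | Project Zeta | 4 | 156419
SELECT c.name, p.name AS department, c.budget FROM projects c JOIN departments p ON c.department_id = p.id WHERE p.budget < 154670

Execution result:
(no rows)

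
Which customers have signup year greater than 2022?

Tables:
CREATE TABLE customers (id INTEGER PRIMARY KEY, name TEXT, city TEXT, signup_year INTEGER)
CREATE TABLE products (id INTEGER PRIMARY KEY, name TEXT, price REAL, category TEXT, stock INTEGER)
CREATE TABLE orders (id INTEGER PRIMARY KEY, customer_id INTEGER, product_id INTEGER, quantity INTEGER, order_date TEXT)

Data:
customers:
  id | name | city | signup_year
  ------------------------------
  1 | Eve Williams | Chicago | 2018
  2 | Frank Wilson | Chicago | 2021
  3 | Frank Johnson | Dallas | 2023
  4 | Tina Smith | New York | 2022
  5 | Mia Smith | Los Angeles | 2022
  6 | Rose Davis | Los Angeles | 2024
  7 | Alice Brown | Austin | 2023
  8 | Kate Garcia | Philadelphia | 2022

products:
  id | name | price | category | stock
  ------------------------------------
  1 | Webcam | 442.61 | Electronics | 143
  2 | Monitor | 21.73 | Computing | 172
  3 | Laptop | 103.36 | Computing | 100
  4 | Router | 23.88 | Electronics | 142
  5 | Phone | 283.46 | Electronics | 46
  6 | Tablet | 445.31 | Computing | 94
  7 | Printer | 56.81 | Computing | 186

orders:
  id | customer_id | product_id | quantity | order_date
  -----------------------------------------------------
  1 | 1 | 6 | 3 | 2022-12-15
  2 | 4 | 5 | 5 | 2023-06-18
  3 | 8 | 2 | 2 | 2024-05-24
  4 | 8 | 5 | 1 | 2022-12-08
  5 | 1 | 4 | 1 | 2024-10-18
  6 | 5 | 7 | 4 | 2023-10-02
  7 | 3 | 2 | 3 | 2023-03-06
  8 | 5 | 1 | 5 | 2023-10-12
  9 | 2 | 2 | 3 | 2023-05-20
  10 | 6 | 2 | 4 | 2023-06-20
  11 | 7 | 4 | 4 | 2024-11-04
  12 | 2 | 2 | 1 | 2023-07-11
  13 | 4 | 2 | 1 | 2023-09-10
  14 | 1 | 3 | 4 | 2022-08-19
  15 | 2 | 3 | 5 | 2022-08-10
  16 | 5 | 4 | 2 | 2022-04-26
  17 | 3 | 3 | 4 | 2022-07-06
SELECT name, signup_year FROM customers WHERE signup_year > 2022

Execution result:
name | signup_year
Frank Johnson | 2023
Rose Davis | 2024
Alice Brown | 2023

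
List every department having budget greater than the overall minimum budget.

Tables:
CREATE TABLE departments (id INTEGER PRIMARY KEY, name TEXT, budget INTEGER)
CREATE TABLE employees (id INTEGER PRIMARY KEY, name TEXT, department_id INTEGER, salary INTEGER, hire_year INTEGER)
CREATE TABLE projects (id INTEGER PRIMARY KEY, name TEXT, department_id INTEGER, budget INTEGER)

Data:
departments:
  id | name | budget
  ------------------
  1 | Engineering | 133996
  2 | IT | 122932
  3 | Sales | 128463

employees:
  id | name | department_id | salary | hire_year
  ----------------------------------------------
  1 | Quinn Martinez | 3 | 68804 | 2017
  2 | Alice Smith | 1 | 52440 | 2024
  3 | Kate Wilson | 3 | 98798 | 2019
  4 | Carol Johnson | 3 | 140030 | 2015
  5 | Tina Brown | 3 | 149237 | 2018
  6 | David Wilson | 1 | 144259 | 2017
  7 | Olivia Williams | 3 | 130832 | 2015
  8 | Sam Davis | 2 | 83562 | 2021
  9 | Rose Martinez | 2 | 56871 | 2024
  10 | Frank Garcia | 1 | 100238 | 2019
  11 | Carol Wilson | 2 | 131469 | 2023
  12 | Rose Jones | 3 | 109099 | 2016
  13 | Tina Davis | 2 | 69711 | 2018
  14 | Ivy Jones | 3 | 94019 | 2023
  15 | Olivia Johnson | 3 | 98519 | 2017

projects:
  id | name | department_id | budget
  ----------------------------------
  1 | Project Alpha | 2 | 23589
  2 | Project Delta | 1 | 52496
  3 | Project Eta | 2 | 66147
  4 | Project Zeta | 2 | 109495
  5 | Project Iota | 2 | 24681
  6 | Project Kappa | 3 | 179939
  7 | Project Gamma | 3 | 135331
SELECT name, budget FROM departments WHERE budget > (SELECT MIN(budget) FROM departments)

Execution result:
name | budget
Engineering | 133996
Sales | 128463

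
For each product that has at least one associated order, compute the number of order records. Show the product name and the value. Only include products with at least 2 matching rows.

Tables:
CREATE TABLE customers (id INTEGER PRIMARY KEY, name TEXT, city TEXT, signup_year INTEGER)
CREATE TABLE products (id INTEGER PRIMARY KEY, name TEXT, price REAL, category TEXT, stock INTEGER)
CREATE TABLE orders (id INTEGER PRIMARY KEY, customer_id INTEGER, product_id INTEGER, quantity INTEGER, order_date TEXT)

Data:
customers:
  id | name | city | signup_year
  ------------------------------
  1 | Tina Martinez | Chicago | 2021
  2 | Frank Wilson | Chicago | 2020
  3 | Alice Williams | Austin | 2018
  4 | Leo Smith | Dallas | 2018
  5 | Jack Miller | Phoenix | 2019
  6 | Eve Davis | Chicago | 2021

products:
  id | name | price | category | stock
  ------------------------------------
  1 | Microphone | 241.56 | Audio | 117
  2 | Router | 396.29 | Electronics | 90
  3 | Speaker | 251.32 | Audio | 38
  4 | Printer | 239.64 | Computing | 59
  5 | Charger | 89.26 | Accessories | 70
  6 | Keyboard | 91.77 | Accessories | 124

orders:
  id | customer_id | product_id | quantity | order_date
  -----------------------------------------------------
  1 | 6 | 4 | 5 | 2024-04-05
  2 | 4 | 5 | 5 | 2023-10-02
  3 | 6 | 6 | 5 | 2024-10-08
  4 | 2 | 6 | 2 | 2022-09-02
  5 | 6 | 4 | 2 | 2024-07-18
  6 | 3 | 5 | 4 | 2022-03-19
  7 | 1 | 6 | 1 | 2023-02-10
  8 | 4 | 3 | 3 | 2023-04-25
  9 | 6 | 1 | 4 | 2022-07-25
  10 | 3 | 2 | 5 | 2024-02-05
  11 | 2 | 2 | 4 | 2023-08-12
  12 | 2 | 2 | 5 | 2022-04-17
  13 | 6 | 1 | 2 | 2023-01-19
SELECT p.name, COUNT(*) AS n FROM orders c JOIN products p ON c.product_id = p.id GROUP BY p.id, p.name HAVING COUNT(*) >= 2

Execution result:
name | n
Microphone | 2
Router | 3
Printer | 2
Charger | 2
Keyboard | 3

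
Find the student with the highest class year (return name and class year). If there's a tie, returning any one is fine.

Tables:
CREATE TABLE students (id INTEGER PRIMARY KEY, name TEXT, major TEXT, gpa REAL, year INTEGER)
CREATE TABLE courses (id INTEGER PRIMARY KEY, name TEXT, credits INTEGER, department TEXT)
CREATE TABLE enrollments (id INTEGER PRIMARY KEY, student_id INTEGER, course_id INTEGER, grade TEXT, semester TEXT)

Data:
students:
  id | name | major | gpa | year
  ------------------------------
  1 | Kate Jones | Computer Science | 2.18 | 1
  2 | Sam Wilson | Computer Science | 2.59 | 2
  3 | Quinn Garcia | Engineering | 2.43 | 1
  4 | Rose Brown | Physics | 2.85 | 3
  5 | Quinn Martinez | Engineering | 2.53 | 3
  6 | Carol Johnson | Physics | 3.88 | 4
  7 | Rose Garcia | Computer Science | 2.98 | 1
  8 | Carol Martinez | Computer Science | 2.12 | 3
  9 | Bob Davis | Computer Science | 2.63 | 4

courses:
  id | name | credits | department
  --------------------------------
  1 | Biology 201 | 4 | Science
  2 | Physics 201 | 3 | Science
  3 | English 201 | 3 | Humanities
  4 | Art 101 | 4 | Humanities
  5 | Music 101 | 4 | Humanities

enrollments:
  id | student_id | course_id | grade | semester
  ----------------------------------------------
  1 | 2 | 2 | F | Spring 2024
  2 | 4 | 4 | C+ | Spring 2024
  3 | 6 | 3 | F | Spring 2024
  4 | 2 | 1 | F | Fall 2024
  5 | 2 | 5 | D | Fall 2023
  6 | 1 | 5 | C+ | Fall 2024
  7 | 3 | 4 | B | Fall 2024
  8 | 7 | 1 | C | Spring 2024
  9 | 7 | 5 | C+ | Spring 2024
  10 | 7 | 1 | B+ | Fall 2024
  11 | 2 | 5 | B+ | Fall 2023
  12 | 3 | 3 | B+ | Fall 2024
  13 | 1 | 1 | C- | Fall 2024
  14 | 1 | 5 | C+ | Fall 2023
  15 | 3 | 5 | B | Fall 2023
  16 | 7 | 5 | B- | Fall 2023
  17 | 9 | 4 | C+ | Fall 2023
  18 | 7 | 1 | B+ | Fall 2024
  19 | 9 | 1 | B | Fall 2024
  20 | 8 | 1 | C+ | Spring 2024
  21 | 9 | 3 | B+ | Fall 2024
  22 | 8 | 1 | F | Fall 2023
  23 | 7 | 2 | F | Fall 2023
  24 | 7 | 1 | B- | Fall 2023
SELECT name, year FROM students ORDER BY year DESC LIMIT 1

Execution result:
name | year
Carol Johnson | 4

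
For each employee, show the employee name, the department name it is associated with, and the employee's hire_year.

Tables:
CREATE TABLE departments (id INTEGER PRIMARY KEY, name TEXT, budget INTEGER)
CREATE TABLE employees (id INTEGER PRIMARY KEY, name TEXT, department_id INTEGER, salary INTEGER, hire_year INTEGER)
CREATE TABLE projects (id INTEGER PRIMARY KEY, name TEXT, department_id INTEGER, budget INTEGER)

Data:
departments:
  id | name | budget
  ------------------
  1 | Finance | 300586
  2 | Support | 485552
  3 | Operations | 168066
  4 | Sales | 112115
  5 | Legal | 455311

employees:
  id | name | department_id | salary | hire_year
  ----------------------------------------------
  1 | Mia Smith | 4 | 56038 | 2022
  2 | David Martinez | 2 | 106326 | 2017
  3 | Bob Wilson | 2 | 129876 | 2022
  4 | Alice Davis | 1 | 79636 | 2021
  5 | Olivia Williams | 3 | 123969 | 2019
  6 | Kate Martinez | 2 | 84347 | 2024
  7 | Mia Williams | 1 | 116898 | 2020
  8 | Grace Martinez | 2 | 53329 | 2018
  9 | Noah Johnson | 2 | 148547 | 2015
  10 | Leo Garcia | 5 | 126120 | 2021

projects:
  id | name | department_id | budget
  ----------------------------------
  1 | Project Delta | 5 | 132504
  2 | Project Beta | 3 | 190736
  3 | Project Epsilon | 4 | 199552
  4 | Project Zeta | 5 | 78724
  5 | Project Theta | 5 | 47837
SELECT c.name, p.name AS department, c.hire_year FROM employees c JOIN departments p ON c.department_id = p.id

Execution result:
name | department | hire_year
Mia Smith | Sales | 2022
David Martinez | Support | 2017
Bob Wilson | Support | 2022
Alice Davis | Finance | 2021
Olivia Williams | Operations | 2019
Kate Martinez | Support | 2024
Mia Williams | Finance | 2020
Grace Martinez | Support | 2018
Noah Johnson | Support | 2015
Leo Garcia | Legal | 2021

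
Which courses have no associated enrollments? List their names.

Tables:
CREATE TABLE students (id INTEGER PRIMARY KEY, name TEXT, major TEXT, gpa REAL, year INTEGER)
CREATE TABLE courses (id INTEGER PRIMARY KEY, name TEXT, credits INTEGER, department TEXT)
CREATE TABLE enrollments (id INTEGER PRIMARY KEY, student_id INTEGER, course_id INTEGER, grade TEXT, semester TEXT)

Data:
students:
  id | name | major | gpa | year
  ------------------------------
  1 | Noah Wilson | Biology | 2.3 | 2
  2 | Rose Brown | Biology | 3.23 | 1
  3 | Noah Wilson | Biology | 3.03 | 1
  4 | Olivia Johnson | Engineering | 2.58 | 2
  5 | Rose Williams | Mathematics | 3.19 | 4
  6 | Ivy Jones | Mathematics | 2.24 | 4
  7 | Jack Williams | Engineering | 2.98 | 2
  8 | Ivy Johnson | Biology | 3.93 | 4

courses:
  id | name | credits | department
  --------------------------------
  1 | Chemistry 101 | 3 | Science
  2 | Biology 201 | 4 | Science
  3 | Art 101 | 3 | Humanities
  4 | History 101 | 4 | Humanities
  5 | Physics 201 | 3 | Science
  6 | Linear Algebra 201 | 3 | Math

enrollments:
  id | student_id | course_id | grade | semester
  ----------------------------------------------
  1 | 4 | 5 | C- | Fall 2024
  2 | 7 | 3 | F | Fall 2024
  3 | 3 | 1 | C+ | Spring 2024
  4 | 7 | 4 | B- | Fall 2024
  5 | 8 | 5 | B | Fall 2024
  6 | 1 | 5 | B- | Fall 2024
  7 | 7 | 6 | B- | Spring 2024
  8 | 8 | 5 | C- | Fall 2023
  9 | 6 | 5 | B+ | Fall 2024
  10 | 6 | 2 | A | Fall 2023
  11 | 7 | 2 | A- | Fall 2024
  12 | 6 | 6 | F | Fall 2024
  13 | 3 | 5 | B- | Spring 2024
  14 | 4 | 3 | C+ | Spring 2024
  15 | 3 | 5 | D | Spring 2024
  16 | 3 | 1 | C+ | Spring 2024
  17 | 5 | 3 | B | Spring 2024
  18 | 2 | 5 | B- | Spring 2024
SELECT p.name FROM courses p LEFT JOIN enrollments c ON c.course_id = p.id WHERE c.id IS NULL

Execution result:
(no rows)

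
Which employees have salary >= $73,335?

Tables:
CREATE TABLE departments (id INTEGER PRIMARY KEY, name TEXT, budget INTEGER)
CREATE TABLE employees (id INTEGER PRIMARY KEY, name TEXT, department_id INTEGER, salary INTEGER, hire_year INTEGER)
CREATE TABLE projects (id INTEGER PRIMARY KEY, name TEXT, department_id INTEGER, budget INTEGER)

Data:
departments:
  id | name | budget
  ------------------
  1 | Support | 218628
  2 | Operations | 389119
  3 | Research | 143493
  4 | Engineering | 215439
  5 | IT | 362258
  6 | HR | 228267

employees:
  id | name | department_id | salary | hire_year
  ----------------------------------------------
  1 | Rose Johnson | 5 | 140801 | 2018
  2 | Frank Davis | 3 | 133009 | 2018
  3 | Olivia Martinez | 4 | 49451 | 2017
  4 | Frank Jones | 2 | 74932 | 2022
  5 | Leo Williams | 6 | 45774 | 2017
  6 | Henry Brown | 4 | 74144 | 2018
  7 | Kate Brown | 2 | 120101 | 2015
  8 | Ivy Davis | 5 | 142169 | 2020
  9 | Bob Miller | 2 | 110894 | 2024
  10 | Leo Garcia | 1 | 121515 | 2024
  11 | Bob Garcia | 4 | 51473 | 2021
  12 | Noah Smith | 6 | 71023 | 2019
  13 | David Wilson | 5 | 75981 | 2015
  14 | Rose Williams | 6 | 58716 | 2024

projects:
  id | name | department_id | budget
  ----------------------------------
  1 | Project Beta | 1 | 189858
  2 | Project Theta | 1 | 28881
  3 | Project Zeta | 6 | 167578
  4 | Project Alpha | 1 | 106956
SELECT name, salary FROM employees WHERE salary >= 73335

Execution result:
name | salary
Rose Johnson | 140801
Frank Davis | 133009
Frank Jones | 74932
Henry Brown | 74144
Kate Brown | 120101
Ivy Davis | 142169
Bob Miller | 110894
Leo Garcia | 121515
David Wilson | 75981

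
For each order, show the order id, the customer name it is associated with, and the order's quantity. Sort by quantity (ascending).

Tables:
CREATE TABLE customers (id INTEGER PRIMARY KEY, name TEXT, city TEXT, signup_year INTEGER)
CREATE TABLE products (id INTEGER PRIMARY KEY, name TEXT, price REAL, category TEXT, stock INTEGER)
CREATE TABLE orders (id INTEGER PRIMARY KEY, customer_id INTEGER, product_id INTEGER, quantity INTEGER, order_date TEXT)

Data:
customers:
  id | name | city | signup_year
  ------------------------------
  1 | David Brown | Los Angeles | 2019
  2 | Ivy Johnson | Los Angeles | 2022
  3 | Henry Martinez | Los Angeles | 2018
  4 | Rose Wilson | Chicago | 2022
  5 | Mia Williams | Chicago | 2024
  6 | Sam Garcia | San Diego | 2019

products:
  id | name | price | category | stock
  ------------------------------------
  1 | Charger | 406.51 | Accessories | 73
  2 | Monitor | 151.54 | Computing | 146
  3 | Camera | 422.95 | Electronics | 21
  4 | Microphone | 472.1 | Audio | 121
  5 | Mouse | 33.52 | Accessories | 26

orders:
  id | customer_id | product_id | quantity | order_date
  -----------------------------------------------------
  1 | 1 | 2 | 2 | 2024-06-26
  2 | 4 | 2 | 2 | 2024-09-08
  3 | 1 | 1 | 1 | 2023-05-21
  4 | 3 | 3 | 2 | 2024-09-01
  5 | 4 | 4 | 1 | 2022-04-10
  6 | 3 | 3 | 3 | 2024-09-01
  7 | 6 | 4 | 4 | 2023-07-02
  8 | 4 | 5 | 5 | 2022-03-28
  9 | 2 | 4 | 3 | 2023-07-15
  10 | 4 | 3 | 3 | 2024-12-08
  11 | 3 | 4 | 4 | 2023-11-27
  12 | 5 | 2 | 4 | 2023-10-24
SELECT c.id, p.name AS customer, c.quantity FROM orders c JOIN customers p ON c.customer_id = p.id ORDER BY c.quantity ASC

Execution result:
id | customer | quantity
3 | David Brown | 1
5 | Rose Wilson | 1
1 | David Brown | 2
2 | Rose Wilson | 2
4 | Henry Martinez | 2
6 | Henry Martinez | 3
9 | Ivy Johnson | 3
10 | Rose Wilson | 3
7 | Sam Garcia | 4
11 | Henry Martinez | 4
12 | Mia Williams | 4
8 | Rose Wilson | 5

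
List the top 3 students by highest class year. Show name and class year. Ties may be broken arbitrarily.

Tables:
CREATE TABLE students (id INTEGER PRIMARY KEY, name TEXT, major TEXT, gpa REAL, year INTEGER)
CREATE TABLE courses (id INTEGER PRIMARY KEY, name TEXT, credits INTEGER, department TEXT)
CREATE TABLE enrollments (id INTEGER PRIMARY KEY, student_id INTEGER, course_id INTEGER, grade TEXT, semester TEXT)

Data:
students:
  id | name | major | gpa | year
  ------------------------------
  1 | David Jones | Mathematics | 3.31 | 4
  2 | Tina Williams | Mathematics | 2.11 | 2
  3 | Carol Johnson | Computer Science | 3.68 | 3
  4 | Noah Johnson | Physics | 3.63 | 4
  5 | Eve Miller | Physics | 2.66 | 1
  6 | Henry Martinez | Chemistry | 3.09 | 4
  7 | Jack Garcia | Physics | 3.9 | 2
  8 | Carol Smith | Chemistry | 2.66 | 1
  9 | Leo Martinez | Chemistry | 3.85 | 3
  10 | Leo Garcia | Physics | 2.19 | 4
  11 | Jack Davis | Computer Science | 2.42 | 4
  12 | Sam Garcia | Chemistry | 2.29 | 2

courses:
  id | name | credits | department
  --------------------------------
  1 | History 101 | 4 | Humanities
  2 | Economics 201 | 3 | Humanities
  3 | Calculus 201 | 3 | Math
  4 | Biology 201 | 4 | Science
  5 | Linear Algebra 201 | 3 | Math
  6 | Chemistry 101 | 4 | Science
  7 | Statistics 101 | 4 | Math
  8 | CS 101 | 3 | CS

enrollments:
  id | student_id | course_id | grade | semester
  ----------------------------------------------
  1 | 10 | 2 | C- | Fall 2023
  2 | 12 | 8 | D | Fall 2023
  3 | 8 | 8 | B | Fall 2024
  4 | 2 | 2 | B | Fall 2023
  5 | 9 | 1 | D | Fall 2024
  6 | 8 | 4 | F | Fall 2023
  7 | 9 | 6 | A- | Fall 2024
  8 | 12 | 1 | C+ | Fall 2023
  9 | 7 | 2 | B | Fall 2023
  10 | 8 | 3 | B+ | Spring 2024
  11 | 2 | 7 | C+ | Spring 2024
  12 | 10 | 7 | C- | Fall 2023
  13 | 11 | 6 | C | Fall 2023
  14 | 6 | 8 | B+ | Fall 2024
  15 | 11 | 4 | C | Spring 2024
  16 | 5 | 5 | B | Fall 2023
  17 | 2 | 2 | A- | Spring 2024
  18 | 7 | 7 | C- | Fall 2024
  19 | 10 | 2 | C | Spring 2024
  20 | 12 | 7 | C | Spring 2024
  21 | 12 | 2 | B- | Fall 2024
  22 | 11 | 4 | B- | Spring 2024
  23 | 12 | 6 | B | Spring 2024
SELECT name, year FROM students ORDER BY year DESC LIMIT 3

Execution result:
name | year
David Jones | 4
Noah Johnson | 4
Henry Martinez | 4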